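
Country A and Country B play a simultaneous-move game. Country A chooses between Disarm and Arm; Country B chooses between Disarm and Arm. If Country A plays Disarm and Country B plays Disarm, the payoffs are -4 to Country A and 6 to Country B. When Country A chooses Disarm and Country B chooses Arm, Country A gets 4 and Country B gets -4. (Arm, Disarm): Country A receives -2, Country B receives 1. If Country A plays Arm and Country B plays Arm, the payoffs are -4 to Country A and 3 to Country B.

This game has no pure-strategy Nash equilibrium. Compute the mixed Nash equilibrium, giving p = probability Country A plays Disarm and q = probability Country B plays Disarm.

p = 1/6, q = 4/5

Country A's mix must leave Country B indifferent between Disarm and Arm.
  Country B's payoff from Disarm: p·6 + (1−p)·1 = 5p + 1
  Country B's payoff from Arm: p·(-4) + (1−p)·3 = -7p + 3
  5p + 1 = -7p + 3  ⇒  12p = 2  ⇒  p = 1/6.
In a mixed equilibrium Country A is indifferent between Disarm and Arm; this condition fixes q.
  Country A's expected payoff from Disarm: q·(-4) + (1−q)·4 = -8q + 4
  Country A's expected payoff from Arm: q·(-2) + (1−q)·(-4) = 2q - 4
  -8q + 4 = 2q - 4  ⇒  -10q = -8  ⇒  q = 4/5.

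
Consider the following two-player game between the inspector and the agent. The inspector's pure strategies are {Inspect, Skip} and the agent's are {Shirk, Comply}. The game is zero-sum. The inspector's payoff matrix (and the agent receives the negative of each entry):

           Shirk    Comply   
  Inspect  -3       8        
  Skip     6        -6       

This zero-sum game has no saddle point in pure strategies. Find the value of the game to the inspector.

Set the inspector's expected payoff from Inspect equal to that from Skip:
  the inspector's payoff to Inspect: q·(-3) + (1−q)·8 = -11q + 8
  the inspector's payoff to Skip: q·6 + (1−q)·(-6) = 12q - 6
  -11q + 8 = 12q - 6  ⇒  -23q = -14  ⇒  q = 14/23.
The value is the inspector's expected payoff against this mix (using Inspect): (14/23)·(-3) + (9/23)·8 = 30/23.

v = 30/23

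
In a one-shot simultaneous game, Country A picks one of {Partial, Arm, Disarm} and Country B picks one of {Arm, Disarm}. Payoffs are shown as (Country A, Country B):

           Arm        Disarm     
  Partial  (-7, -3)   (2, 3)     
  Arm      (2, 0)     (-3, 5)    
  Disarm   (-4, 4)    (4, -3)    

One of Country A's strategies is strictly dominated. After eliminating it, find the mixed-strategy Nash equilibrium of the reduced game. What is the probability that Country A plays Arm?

p = 7/12

Country A's strategy Partial is strictly dominated by Disarm: -4 > -7 and 4 > 2. Eliminate Partial.
Country A's mix must leave Country B indifferent between Arm and Disarm.
  Country B's payoff from Arm: p·0 + (1−p)·4 = -4p + 4
  Country B's payoff from Disarm: p·5 + (1−p)·(-3) = 8p - 3
  -4p + 4 = 8p - 3  ⇒  -12p = -7  ⇒  p = 7/12.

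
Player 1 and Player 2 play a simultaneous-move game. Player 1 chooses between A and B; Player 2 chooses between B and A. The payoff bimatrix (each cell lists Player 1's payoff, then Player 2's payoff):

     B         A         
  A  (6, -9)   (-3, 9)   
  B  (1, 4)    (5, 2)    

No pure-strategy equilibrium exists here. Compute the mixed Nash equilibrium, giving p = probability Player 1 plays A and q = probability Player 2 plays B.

Player 2's indifference between B and A determines Player 1's mixing probability p:
  Player 2's payoff from B: p·(-9) + (1−p)·4 = -13p + 4
  Player 2's payoff from A: p·9 + (1−p)·2 = 7p + 2
  -13p + 4 = 7p + 2  ⇒  -20p = -2  ⇒  p = 1/10.
In a mixed equilibrium Player 1 is indifferent between A and B; this condition fixes q.
  Player 1's payoff from A: q·6 + (1−q)·(-3) = 9q - 3
  Player 1's payoff from B: q·1 + (1−q)·5 = -4q + 5
  9q - 3 = -4q + 5  ⇒  13q = 8  ⇒  q = 8/13.

p = 1/10, q = 8/13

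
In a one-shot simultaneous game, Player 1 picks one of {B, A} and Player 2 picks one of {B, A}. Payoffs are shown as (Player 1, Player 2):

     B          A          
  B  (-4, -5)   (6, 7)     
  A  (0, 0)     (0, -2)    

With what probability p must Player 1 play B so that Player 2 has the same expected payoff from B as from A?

Player 2's indifference between B and A determines Player 1's mixing probability p:
  Player 2's payoff to B: p·(-5) + (1−p)·0 = -5p
  Player 2's payoff to A: p·7 + (1−p)·(-2) = 9p - 2
  -5p = 9p - 2  ⇒  -14p = -2  ⇒  p = 1/7.

p = 1/7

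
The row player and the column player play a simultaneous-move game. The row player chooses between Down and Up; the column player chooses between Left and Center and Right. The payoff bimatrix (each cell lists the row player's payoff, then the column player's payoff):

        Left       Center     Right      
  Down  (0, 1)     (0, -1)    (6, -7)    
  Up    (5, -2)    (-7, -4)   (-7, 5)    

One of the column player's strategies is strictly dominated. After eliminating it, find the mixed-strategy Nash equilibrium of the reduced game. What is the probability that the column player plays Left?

q = 13/18

The column player's strategy Center is strictly dominated by Left: 1 > -1 and -2 > -4. Eliminate Center.
For the row player to be willing to mix, the row player must be indifferent between Down and Up, which pins down the column player's mix.
  the row player's payoff to Down: q·0 + (1−q)·6 = -6q + 6
  the row player's payoff to Up: q·5 + (1−q)·(-7) = 12q - 7
  -6q + 6 = 12q - 7  ⇒  -18q = -13  ⇒  q = 13/18.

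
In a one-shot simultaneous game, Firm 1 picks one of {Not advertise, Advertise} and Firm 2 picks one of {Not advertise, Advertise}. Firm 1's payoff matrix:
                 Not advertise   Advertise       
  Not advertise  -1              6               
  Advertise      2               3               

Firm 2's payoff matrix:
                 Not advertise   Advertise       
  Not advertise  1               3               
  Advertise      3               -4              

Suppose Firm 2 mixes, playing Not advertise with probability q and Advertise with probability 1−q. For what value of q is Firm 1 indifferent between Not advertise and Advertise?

q = 1/2

Set Firm 1's expected payoff from Not advertise equal to that from Advertise:
  Firm 1's payoff from Not advertise: q·(-1) + (1−q)·6 = -7q + 6
  Firm 1's payoff from Advertise: q·2 + (1−q)·3 = -q + 3
  -7q + 6 = -q + 3  ⇒  -6q = -3  ⇒  q = 1/2.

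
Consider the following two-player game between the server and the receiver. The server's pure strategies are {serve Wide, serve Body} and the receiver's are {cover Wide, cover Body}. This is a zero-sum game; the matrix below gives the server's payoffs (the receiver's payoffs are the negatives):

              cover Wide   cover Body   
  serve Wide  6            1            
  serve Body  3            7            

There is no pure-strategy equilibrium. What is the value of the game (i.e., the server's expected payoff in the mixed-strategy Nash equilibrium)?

In a mixed equilibrium the server is indifferent between serve Wide and serve Body; this condition fixes q.
  the server's expected payoff from serve Wide: q·6 + (1−q)·1 = 5q + 1
  the server's expected payoff from serve Body: q·3 + (1−q)·7 = -4q + 7
  5q + 1 = -4q + 7  ⇒  9q = 6  ⇒  q = 2/3.
The value is the server's expected payoff against this mix (using serve Wide): (2/3)·6 + (1/3)·1 = 13/3.

v = 13/3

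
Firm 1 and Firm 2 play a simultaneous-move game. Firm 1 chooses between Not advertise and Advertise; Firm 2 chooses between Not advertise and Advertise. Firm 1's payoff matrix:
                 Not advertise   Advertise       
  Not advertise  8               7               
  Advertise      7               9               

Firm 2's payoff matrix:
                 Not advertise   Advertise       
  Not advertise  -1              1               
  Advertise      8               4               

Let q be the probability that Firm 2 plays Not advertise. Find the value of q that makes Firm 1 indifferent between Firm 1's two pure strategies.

q = 2/3

Firm 1's indifference between Not advertise and Advertise determines Firm 2's mixing probability q:
  Firm 1's payoff to Not advertise: q·8 + (1−q)·7 = q + 7
  Firm 1's payoff to Advertise: q·7 + (1−q)·9 = -2q + 9
  q + 7 = -2q + 9  ⇒  3q = 2  ⇒  q = 2/3.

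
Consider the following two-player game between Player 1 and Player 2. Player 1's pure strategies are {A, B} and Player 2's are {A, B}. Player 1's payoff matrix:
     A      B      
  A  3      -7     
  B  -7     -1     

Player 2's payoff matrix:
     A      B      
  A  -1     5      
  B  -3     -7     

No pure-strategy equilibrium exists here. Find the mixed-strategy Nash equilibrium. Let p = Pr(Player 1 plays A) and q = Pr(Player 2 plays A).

p = 2/5, q = 3/8

Player 2's indifference between A and B determines Player 1's mixing probability p:
  Player 2's expected payoff from A: p·(-1) + (1−p)·(-3) = 2p - 3
  Player 2's expected payoff from B: p·5 + (1−p)·(-7) = 12p - 7
  2p - 3 = 12p - 7  ⇒  -10p = -4  ⇒  p = 2/5.
Player 2's mix must leave Player 1 indifferent between A and B.
  Player 1's payoff to A: q·3 + (1−q)·(-7) = 10q - 7
  Player 1's payoff to B: q·(-7) + (1−q)·(-1) = -6q - 1
  10q - 7 = -6q - 1  ⇒  16q = 6  ⇒  q = 3/8.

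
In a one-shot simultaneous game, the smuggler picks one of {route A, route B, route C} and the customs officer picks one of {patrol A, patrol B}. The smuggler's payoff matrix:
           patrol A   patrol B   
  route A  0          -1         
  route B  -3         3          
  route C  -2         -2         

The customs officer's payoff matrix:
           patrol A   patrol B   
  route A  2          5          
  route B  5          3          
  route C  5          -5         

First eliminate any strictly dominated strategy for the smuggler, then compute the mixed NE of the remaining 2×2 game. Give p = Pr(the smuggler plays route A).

p = 2/5

The smuggler's strategy route C is strictly dominated by route A: 0 > -2 and -1 > -2. Eliminate route C.
In a mixed equilibrium the customs officer is indifferent between patrol A and patrol B; this condition fixes p.
  the customs officer's expected payoff from patrol A: p·2 + (1−p)·5 = -3p + 5
  the customs officer's expected payoff from patrol B: p·5 + (1−p)·3 = 2p + 3
  -3p + 5 = 2p + 3  ⇒  -5p = -2  ⇒  p = 2/5.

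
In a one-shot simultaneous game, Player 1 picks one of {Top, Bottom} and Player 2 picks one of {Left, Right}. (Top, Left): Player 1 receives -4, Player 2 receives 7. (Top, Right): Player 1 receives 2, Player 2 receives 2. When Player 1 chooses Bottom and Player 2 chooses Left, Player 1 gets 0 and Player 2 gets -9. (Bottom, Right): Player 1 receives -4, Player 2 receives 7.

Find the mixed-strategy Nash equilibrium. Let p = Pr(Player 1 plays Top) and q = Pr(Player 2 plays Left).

Set Player 2's expected payoff from Left equal to that from Right:
  Player 2's payoff to Left: p·7 + (1−p)·(-9) = 16p - 9
  Player 2's payoff to Right: p·2 + (1−p)·7 = -5p + 7
  16p - 9 = -5p + 7  ⇒  21p = 16  ⇒  p = 16/21.
For Player 1 to be willing to mix, Player 1 must be indifferent between Top and Bottom, which pins down Player 2's mix.
  Player 1's payoff from Top: q·(-4) + (1−q)·2 = -6q + 2
  Player 1's payoff from Bottom: q·0 + (1−q)·(-4) = 4q - 4
  -6q + 2 = 4q - 4  ⇒  -10q = -6  ⇒  q = 3/5.

p = 16/21, q = 3/5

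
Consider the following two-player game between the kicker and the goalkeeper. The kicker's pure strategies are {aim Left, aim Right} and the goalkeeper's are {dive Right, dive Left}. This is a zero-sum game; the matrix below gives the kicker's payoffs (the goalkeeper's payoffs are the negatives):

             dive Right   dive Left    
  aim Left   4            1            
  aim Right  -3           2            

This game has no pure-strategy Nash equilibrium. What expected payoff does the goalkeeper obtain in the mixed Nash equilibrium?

In a mixed equilibrium the goalkeeper is indifferent between dive Right and dive Left; this condition fixes p.
  the goalkeeper's payoff from dive Right: p·(-4) + (1−p)·3 = -7p + 3
  the goalkeeper's payoff from dive Left: p·(-1) + (1−p)·(-2) = p - 2
  -7p + 3 = p - 2  ⇒  -8p = -5  ⇒  p = 5/8.
At equilibrium the goalkeeper is indifferent across columns, so the goalkeeper's payoff equals the payoff from dive Right: (5/8)·(-4) + (3/8)·3 = -11/8.

-11/8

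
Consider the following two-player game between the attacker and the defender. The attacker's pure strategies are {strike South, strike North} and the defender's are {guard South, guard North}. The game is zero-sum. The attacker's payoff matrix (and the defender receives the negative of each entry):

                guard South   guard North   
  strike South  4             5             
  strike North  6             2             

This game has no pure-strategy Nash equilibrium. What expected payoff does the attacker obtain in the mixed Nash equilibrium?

Set the attacker's expected payoff from strike South equal to that from strike North:
  the attacker's payoff from strike South: q·4 + (1−q)·5 = -q + 5
  the attacker's payoff from strike North: q·6 + (1−q)·2 = 4q + 2
  -q + 5 = 4q + 2  ⇒  -5q = -3  ⇒  q = 3/5.
At equilibrium the attacker is indifferent across rows, so the attacker's payoff equals the payoff from strike South: (3/5)·4 + (2/5)·5 = 22/5.

22/5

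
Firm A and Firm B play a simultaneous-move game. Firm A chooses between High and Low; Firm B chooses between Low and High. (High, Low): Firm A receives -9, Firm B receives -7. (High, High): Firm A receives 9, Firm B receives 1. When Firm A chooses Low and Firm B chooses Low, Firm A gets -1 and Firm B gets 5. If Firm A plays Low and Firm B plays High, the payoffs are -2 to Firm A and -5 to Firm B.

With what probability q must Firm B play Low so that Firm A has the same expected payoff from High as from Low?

For Firm A to be willing to mix, Firm A must be indifferent between High and Low, which pins down Firm B's mix.
  Firm A's payoff from High: q·(-9) + (1−q)·9 = -18q + 9
  Firm A's payoff from Low: q·(-1) + (1−q)·(-2) = q - 2
  -18q + 9 = q - 2  ⇒  -19q = -11  ⇒  q = 11/19.

q = 11/19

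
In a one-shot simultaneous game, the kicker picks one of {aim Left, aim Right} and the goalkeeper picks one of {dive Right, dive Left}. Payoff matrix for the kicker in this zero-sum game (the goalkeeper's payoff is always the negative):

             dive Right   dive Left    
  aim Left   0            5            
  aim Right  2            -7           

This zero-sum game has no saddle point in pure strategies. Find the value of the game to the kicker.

For the kicker to be willing to mix, the kicker must be indifferent between aim Left and aim Right, which pins down the goalkeeper's mix.
  the kicker's payoff from aim Left: q·0 + (1−q)·5 = -5q + 5
  the kicker's payoff from aim Right: q·2 + (1−q)·(-7) = 9q - 7
  -5q + 5 = 9q - 7  ⇒  -14q = -12  ⇒  q = 6/7.
The value is the kicker's expected payoff against this mix (using aim Left): (6/7)·0 + (1/7)·5 = 5/7.

v = 5/7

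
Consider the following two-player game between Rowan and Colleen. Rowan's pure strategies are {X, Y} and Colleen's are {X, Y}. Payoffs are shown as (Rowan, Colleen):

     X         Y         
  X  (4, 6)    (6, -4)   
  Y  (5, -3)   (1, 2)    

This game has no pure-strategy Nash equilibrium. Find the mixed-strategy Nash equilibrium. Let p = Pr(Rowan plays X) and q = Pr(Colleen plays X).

p = 1/3, q = 5/6

For Colleen to be willing to mix, Colleen must be indifferent between X and Y, which pins down Rowan's mix.
  Colleen's expected payoff from X: p·6 + (1−p)·(-3) = 9p - 3
  Colleen's expected payoff from Y: p·(-4) + (1−p)·2 = -6p + 2
  9p - 3 = -6p + 2  ⇒  15p = 5  ⇒  p = 1/3.
For Rowan to be willing to mix, Rowan must be indifferent between X and Y, which pins down Colleen's mix.
  Rowan's expected payoff from X: q·4 + (1−q)·6 = -2q + 6
  Rowan's expected payoff from Y: q·5 + (1−q)·1 = 4q + 1
  -2q + 6 = 4q + 1  ⇒  -6q = -5  ⇒  q = 5/6.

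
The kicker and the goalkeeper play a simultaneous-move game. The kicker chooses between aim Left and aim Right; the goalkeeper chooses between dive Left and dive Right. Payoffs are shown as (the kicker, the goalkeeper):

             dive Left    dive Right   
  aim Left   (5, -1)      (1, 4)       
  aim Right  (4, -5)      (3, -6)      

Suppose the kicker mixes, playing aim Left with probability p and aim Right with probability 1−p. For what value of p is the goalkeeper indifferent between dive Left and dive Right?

Set the goalkeeper's expected payoff from dive Left equal to that from dive Right:
  the goalkeeper's payoff from dive Left: p·(-1) + (1−p)·(-5) = 4p - 5
  the goalkeeper's payoff from dive Right: p·4 + (1−p)·(-6) = 10p - 6
  4p - 5 = 10p - 6  ⇒  -6p = -1  ⇒  p = 1/6.

p = 1/6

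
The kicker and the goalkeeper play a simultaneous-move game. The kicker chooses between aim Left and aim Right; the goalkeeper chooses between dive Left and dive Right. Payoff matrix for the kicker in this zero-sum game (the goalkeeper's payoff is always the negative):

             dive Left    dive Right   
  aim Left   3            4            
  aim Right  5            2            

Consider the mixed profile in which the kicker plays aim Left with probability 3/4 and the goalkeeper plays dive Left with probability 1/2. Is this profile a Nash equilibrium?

Check the goalkeeper's indifference given the kicker's mix p = 3/4:
  payoff from dive Left = -7/2; payoff from dive Right = -7/2 — equal.
Check the kicker's indifference given the goalkeeper's mix q = 1/2:
  payoff from aim Left = 7/2; payoff from aim Right = 7/2 — equal.
Both players are indifferent, so neither can profitably deviate.

Yes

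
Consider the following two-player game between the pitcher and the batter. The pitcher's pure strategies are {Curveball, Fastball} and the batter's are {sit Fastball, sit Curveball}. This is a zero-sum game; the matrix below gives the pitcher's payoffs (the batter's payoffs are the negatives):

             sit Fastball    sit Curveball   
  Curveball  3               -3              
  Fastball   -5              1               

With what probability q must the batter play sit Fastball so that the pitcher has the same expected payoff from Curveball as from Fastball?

q = 1/3

The batter's mix must leave the pitcher indifferent between Curveball and Fastball.
  the pitcher's expected payoff from Curveball: q·3 + (1−q)·(-3) = 6q - 3
  the pitcher's expected payoff from Fastball: q·(-5) + (1−q)·1 = -6q + 1
  6q - 3 = -6q + 1  ⇒  12q = 4  ⇒  q = 1/3.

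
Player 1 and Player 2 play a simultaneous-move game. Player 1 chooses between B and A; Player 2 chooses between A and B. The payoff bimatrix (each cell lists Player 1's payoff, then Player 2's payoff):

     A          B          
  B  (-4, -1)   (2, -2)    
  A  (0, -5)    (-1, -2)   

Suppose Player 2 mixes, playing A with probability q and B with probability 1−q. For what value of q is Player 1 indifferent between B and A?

For Player 1 to be willing to mix, Player 1 must be indifferent between B and A, which pins down Player 2's mix.
  Player 1's payoff to B: q·(-4) + (1−q)·2 = -6q + 2
  Player 1's payoff to A: q·0 + (1−q)·(-1) = q - 1
  -6q + 2 = q - 1  ⇒  -7q = -3  ⇒  q = 3/7.

q = 3/7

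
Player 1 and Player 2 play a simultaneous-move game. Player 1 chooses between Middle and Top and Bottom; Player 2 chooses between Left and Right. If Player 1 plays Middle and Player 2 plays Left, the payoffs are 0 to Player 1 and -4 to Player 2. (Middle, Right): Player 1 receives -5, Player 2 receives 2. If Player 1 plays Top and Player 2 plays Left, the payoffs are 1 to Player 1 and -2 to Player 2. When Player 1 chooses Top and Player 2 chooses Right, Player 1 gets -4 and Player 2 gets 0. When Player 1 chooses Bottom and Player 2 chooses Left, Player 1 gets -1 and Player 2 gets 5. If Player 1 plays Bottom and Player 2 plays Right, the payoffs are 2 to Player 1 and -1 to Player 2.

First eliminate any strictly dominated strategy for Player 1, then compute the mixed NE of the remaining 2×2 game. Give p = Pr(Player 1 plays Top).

p = 3/4

Player 1's strategy Middle is strictly dominated by Top: 1 > 0 and -4 > -5. Eliminate Middle.
Player 2's indifference between Left and Right determines Player 1's mixing probability p:
  Player 2's expected payoff from Left: p·(-2) + (1−p)·5 = -7p + 5
  Player 2's expected payoff from Right: p·0 + (1−p)·(-1) = p - 1
  -7p + 5 = p - 1  ⇒  -8p = -6  ⇒  p = 3/4.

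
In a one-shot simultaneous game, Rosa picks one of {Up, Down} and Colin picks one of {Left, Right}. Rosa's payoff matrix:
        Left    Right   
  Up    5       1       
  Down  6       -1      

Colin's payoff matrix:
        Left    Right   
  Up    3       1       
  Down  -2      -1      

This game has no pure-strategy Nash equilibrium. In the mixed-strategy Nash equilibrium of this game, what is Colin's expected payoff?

-1/3

For Colin to be willing to mix, Colin must be indifferent between Left and Right, which pins down Rosa's mix.
  Colin's payoff from Left: p·3 + (1−p)·(-2) = 5p - 2
  Colin's payoff from Right: p·1 + (1−p)·(-1) = 2p - 1
  5p - 2 = 2p - 1  ⇒  3p = 1  ⇒  p = 1/3.
At equilibrium Colin is indifferent across columns, so Colin's payoff equals the payoff from Left: (1/3)·3 + (2/3)·(-2) = -1/3.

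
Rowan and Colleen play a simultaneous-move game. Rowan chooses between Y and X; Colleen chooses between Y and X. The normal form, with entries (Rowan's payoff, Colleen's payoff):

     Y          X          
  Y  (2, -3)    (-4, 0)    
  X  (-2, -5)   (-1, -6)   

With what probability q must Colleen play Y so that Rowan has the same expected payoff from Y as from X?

In a mixed equilibrium Rowan is indifferent between Y and X; this condition fixes q.
  Rowan's payoff from Y: q·2 + (1−q)·(-4) = 6q - 4
  Rowan's payoff from X: q·(-2) + (1−q)·(-1) = -q - 1
  6q - 4 = -q - 1  ⇒  7q = 3  ⇒  q = 3/7.

q = 3/7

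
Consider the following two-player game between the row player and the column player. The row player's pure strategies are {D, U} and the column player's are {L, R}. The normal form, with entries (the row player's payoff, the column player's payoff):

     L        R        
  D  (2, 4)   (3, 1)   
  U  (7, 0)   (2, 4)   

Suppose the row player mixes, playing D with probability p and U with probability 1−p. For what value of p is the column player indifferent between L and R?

Set the column player's expected payoff from L equal to that from R:
  the column player's expected payoff from L: p·4 + (1−p)·0 = 4p
  the column player's expected payoff from R: p·1 + (1−p)·4 = -3p + 4
  4p = -3p + 4  ⇒  7p = 4  ⇒  p = 4/7.

p = 4/7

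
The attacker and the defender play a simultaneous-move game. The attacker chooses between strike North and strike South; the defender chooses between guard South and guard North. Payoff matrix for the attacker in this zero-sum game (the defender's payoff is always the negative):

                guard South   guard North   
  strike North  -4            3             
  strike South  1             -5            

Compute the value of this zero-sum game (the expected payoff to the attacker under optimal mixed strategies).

The defender's mix must leave the attacker indifferent between strike North and strike South.
  the attacker's payoff from strike North: q·(-4) + (1−q)·3 = -7q + 3
  the attacker's payoff from strike South: q·1 + (1−q)·(-5) = 6q - 5
  -7q + 3 = 6q - 5  ⇒  -13q = -8  ⇒  q = 8/13.
The value is the attacker's expected payoff against this mix (using strike North): (8/13)·(-4) + (5/13)·3 = -17/13.

v = -17/13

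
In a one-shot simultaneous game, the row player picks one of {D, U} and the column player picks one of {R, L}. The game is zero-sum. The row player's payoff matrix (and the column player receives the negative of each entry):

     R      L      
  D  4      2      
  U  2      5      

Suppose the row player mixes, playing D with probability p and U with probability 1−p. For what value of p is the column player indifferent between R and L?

p = 3/5

For the column player to be willing to mix, the column player must be indifferent between R and L, which pins down the row player's mix.
  the column player's payoff from R: p·(-4) + (1−p)·(-2) = -2p - 2
  the column player's payoff from L: p·(-2) + (1−p)·(-5) = 3p - 5
  -2p - 2 = 3p - 5  ⇒  -5p = -3  ⇒  p = 3/5.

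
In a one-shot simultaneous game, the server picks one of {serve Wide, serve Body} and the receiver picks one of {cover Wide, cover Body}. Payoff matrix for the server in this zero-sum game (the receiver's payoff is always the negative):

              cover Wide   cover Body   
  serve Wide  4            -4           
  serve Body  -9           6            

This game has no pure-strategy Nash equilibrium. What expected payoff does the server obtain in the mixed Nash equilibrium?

-12/23

Set the server's expected payoff from serve Wide equal to that from serve Body:
  the server's payoff to serve Wide: q·4 + (1−q)·(-4) = 8q - 4
  the server's payoff to serve Body: q·(-9) + (1−q)·6 = -15q + 6
  8q - 4 = -15q + 6  ⇒  23q = 10  ⇒  q = 10/23.
At equilibrium the server is indifferent across rows, so the server's payoff equals the payoff from serve Wide: (10/23)·4 + (13/23)·(-4) = -12/23.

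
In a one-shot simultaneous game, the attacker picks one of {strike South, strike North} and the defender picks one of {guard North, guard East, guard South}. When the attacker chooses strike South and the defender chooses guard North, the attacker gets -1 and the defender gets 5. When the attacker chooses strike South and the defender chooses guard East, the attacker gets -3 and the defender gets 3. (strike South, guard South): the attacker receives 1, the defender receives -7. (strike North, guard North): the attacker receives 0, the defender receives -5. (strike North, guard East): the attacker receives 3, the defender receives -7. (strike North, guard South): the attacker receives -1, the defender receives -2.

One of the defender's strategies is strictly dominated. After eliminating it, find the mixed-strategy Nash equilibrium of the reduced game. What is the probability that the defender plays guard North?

q = 2/3

The defender's strategy guard East is strictly dominated by guard North: 5 > 3 and -5 > -7. Eliminate guard East.
Set the attacker's expected payoff from strike South equal to that from strike North:
  the attacker's payoff from strike South: q·(-1) + (1−q)·1 = -2q + 1
  the attacker's payoff from strike North: q·0 + (1−q)·(-1) = q - 1
  -2q + 1 = q - 1  ⇒  -3q = -2  ⇒  q = 2/3.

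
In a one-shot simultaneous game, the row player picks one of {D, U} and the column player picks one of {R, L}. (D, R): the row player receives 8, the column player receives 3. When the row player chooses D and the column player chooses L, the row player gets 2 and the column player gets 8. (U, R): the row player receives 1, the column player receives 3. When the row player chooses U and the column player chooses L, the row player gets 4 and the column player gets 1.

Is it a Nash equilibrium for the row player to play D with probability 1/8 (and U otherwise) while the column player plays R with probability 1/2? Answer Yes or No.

Given the row player's mix p = 1/8, the column player's payoff from R is 3 but from L is 15/8. The column player strictly prefers R, so the column player would not mix.
So the proposed profile is not a Nash equilibrium.

No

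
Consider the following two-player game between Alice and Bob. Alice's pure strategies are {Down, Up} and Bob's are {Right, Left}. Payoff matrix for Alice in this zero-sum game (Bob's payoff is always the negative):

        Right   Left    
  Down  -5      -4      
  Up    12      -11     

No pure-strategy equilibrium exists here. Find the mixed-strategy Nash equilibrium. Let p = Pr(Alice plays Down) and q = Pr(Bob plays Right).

Bob's indifference between Right and Left determines Alice's mixing probability p:
  Bob's payoff from Right: p·5 + (1−p)·(-12) = 17p - 12
  Bob's payoff from Left: p·4 + (1−p)·11 = -7p + 11
  17p - 12 = -7p + 11  ⇒  24p = 23  ⇒  p = 23/24.
Bob's mix must leave Alice indifferent between Down and Up.
  Alice's payoff from Down: q·(-5) + (1−q)·(-4) = -q - 4
  Alice's payoff from Up: q·12 + (1−q)·(-11) = 23q - 11
  -q - 4 = 23q - 11  ⇒  -24q = -7  ⇒  q = 7/24.

p = 23/24, q = 7/24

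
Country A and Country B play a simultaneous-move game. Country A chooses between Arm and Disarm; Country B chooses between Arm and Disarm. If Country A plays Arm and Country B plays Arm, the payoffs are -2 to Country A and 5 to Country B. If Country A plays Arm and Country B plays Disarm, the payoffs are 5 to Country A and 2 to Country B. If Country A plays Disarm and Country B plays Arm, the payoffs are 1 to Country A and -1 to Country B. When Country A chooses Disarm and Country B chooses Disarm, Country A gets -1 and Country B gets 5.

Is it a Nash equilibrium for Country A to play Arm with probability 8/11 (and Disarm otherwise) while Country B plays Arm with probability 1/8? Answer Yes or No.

No

Given Country A's mix p = 8/11, Country B's payoff from Arm is 37/11 but from Disarm is 31/11. Country B strictly prefers Arm, so Country B would not mix.
So the proposed profile is not a Nash equilibrium.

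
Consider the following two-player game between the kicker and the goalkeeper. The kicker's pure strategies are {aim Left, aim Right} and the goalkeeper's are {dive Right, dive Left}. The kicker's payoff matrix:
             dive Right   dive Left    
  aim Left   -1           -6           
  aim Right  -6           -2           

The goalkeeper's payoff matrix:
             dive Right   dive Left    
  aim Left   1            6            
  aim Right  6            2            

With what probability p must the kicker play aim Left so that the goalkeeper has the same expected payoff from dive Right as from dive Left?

p = 4/9

For the goalkeeper to be willing to mix, the goalkeeper must be indifferent between dive Right and dive Left, which pins down the kicker's mix.
  the goalkeeper's payoff to dive Right: p·1 + (1−p)·6 = -5p + 6
  the goalkeeper's payoff to dive Left: p·6 + (1−p)·2 = 4p + 2
  -5p + 6 = 4p + 2  ⇒  -9p = -4  ⇒  p = 4/9.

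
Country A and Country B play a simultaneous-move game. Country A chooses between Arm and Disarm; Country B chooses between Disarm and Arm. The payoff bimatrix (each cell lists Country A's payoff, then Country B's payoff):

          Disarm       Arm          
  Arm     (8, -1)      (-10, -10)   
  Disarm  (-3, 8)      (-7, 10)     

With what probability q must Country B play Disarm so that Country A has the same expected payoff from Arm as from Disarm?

q = 3/14

For Country A to be willing to mix, Country A must be indifferent between Arm and Disarm, which pins down Country B's mix.
  Country A's expected payoff from Arm: q·8 + (1−q)·(-10) = 18q - 10
  Country A's expected payoff from Disarm: q·(-3) + (1−q)·(-7) = 4q - 7
  18q - 10 = 4q - 7  ⇒  14q = 3  ⇒  q = 3/14.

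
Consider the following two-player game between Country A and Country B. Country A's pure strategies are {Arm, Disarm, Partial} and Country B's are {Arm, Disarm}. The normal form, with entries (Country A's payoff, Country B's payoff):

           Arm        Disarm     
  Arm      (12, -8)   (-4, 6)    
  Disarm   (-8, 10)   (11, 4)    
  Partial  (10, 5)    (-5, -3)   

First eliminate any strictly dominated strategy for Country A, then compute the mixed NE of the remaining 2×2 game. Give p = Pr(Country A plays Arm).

p = 3/10

Country A's strategy Partial is strictly dominated by Arm: 12 > 10 and -4 > -5. Eliminate Partial.
In a mixed equilibrium Country B is indifferent between Arm and Disarm; this condition fixes p.
  Country B's payoff to Arm: p·(-8) + (1−p)·10 = -18p + 10
  Country B's payoff to Disarm: p·6 + (1−p)·4 = 2p + 4
  -18p + 10 = 2p + 4  ⇒  -20p = -6  ⇒  p = 3/10.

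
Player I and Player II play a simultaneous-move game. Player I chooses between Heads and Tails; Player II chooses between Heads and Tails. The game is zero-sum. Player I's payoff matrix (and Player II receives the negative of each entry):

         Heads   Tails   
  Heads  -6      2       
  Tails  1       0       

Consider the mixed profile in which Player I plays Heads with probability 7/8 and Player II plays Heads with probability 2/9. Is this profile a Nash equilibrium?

Given Player I's mix p = 7/8, Player II's payoff from Heads is 41/8 but from Tails is -7/4. Player II strictly prefers Heads, so Player II would not mix.
So the proposed profile is not a Nash equilibrium.

No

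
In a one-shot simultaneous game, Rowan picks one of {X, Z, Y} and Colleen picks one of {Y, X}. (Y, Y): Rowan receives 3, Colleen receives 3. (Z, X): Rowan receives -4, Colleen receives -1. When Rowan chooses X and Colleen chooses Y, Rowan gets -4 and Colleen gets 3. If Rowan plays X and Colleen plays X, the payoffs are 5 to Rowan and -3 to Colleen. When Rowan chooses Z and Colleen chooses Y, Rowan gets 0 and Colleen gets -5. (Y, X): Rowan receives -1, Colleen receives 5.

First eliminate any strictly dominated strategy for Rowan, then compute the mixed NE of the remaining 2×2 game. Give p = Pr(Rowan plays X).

Rowan's strategy Z is strictly dominated by Y: 3 > 0 and -1 > -4. Eliminate Z.
Set Colleen's expected payoff from Y equal to that from X:
  Colleen's payoff from Y: p·3 + (1−p)·3 = 3
  Colleen's payoff from X: p·(-3) + (1−p)·5 = -8p + 5
  3 = -8p + 5  ⇒  8p = 2  ⇒  p = 1/4.

p = 1/4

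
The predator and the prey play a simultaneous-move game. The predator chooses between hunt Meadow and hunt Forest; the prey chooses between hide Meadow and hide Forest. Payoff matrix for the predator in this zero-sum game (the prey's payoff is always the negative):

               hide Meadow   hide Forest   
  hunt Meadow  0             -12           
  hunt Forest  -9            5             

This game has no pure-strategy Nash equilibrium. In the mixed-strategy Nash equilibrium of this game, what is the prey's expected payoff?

54/13

In a mixed equilibrium the prey is indifferent between hide Meadow and hide Forest; this condition fixes p.
  the prey's expected payoff from hide Meadow: p·0 + (1−p)·9 = -9p + 9
  the prey's expected payoff from hide Forest: p·12 + (1−p)·(-5) = 17p - 5
  -9p + 9 = 17p - 5  ⇒  -26p = -14  ⇒  p = 7/13.
At equilibrium the prey is indifferent across columns, so the prey's payoff equals the payoff from hide Meadow: (7/13)·0 + (6/13)·9 = 54/13.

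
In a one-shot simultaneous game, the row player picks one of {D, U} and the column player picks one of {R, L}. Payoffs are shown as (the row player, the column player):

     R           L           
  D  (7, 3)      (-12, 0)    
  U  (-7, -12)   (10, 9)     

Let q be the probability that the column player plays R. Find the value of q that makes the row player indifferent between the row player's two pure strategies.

The column player's mix must leave the row player indifferent between D and U.
  the row player's expected payoff from D: q·7 + (1−q)·(-12) = 19q - 12
  the row player's expected payoff from U: q·(-7) + (1−q)·10 = -17q + 10
  19q - 12 = -17q + 10  ⇒  36q = 22  ⇒  q = 11/18.

q = 11/18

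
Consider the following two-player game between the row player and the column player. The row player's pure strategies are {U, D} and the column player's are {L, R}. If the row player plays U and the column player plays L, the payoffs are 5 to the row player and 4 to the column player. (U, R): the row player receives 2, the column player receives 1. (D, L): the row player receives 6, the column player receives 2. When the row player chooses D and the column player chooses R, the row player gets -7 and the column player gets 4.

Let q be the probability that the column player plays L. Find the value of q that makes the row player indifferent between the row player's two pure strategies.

The column player's mix must leave the row player indifferent between U and D.
  the row player's payoff to U: q·5 + (1−q)·2 = 3q + 2
  the row player's payoff to D: q·6 + (1−q)·(-7) = 13q - 7
  3q + 2 = 13q - 7  ⇒  -10q = -9  ⇒  q = 9/10.

q = 9/10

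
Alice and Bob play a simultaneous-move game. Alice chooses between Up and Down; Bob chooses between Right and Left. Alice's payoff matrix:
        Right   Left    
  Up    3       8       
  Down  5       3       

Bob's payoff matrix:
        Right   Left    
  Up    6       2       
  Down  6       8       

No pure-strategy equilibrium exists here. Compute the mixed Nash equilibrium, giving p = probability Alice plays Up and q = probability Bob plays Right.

In a mixed equilibrium Bob is indifferent between Right and Left; this condition fixes p.
  Bob's payoff to Right: p·6 + (1−p)·6 = 6
  Bob's payoff to Left: p·2 + (1−p)·8 = -6p + 8
  6 = -6p + 8  ⇒  6p = 2  ⇒  p = 1/3.
Alice's indifference between Up and Down determines Bob's mixing probability q:
  Alice's expected payoff from Up: q·3 + (1−q)·8 = -5q + 8
  Alice's expected payoff from Down: q·5 + (1−q)·3 = 2q + 3
  -5q + 8 = 2q + 3  ⇒  -7q = -5  ⇒  q = 5/7.

p = 1/3, q = 5/7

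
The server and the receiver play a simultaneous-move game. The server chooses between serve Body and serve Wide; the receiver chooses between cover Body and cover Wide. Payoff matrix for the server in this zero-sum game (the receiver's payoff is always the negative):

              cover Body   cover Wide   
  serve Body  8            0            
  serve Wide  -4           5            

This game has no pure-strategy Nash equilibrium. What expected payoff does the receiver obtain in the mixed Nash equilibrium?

-40/17

The receiver's indifference between cover Body and cover Wide determines the server's mixing probability p:
  the receiver's expected payoff from cover Body: p·(-8) + (1−p)·4 = -12p + 4
  the receiver's expected payoff from cover Wide: p·0 + (1−p)·(-5) = 5p - 5
  -12p + 4 = 5p - 5  ⇒  -17p = -9  ⇒  p = 9/17.
At equilibrium the receiver is indifferent across columns, so the receiver's payoff equals the payoff from cover Body: (9/17)·(-8) + (8/17)·4 = -40/17.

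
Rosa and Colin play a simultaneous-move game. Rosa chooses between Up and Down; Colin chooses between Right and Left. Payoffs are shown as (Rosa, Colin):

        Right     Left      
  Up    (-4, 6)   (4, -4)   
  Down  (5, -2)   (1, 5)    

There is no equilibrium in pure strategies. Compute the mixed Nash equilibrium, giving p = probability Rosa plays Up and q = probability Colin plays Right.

p = 7/17, q = 1/4

For Colin to be willing to mix, Colin must be indifferent between Right and Left, which pins down Rosa's mix.
  Colin's payoff from Right: p·6 + (1−p)·(-2) = 8p - 2
  Colin's payoff from Left: p·(-4) + (1−p)·5 = -9p + 5
  8p - 2 = -9p + 5  ⇒  17p = 7  ⇒  p = 7/17.
In a mixed equilibrium Rosa is indifferent between Up and Down; this condition fixes q.
  Rosa's payoff from Up: q·(-4) + (1−q)·4 = -8q + 4
  Rosa's payoff from Down: q·5 + (1−q)·1 = 4q + 1
  -8q + 4 = 4q + 1  ⇒  -12q = -3  ⇒  q = 1/4.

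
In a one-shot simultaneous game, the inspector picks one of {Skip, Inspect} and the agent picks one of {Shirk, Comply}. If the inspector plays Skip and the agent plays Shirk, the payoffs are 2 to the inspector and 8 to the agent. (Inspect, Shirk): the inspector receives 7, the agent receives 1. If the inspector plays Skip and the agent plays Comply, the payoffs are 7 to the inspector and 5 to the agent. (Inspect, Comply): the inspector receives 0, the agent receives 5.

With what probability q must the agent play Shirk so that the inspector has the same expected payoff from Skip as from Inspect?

The inspector's indifference between Skip and Inspect determines the agent's mixing probability q:
  the inspector's expected payoff from Skip: q·2 + (1−q)·7 = -5q + 7
  the inspector's expected payoff from Inspect: q·7 + (1−q)·0 = 7q
  -5q + 7 = 7q  ⇒  -12q = -7  ⇒  q = 7/12.

q = 7/12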